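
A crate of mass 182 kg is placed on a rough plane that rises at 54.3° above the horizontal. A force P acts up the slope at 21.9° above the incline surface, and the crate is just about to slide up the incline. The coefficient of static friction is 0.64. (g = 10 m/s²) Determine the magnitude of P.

On the verge of sliding up the incline, friction equals μN and acts down the slope.
Perpendicular: N + P sin 21.9° = W cos 54.3° = 1062 N.
Along incline: P cos 21.9° = W sin 54.3° + μN  with W sin 54.3° = 1478 N.
Solving the pair for P and N: P = 1850 N, N = 372.1 N (and f = μN = 238.2 N).

P ≈ 1850 N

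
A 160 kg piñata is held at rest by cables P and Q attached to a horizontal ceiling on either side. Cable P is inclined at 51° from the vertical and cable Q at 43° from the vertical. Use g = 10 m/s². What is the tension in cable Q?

Angles from the horizontal: cable P is 90° − 51° = 39°, cable Q is 90° − 43° = 47°.
Weight W = 160 × 10 = 1600 N acts straight down.
Horizontal: T_P cos 39° = T_Q cos 47°  →  T_P = 0.8776 T_Q.
Vertical: T_P sin 39° + T_Q sin 47° = 1600.
Substituting the horizontal relation into the vertical equation gives 1.284 T_Q = 1600, so T_Q = 1246 N.

T_Q ≈ 1250 N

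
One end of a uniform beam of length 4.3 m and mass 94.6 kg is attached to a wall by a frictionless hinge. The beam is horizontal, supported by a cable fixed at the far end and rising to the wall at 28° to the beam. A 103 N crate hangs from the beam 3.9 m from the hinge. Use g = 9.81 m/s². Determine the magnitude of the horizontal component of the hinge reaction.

Take torques about the hinge: T sin 28° · 4.3 = 94.6×9.81×2.15 + 103×3.9 = 2397 N·m.
So T = 2397 / (0.4695 × 4.3) = 1187.4 N.
ΣF_x = 0: H_x = T cos 28° = 1048.4 N.

H_x ≈ 1050 N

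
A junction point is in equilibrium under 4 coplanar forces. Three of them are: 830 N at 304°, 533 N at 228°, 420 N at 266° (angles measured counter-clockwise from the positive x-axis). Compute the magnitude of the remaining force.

F ≈ 1510 N

Sum the known components: ΣF_x = 78.19 N, ΣF_y = -1503 N.
For equilibrium the remaining force must supply (−ΣF_x, −ΣF_y) = (-78.19, 1503) N.
Magnitude = √((-78.19)² + (1503)²) = 1505 N; direction = atan2(1503, -78.19) = 93.0°.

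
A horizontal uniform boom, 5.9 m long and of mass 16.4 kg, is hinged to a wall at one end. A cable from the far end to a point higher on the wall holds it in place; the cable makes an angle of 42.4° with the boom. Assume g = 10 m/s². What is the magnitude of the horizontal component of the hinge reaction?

Take torques about the hinge: T sin 42.4° · 5.9 = 16.4×10×2.95 = 483.8 N·m.
So T = 483.8 / (0.6743 × 5.9) = 121.61 N.
ΣF_x = 0: H_x = T cos 42.4° = 89.801 N.

H_x ≈ 89.8 N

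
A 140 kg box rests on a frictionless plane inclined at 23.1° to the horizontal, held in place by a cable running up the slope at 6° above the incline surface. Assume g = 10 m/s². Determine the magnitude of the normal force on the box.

N ≈ 1230 N

Take axes along and perpendicular to the incline. Weight components: W sin 23.1° = 549.3 N down-slope, W cos 23.1° = 1288 N into the surface.
Along incline: T cos 6° = W sin 23.1° → T = 552.3 N.
Perpendicular: N = W cos 23.1° − T sin 6° = 1230 N.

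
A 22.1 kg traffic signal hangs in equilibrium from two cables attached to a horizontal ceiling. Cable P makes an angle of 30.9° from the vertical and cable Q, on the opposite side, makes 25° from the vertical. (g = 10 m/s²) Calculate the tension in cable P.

Angles from the horizontal: cable P is 90° − 30.9° = 59.1°, cable Q is 90° − 25° = 65°.
Weight W = 22.1 × 10 = 221 N acts straight down.
Horizontal: T_P cos 59.1° = T_Q cos 65°  →  T_Q = 1.215 T_P.
Vertical: T_P sin 59.1° + T_Q sin 65° = 221.
Substituting the horizontal relation into the vertical equation gives 1.959 T_P = 221, so T_P = 112.8 N.

T_P ≈ 113 N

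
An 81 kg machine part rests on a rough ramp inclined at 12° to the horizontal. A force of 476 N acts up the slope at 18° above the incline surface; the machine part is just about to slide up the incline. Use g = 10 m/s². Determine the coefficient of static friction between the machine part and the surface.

μ ≈ 0.441

On the verge of sliding up the incline, friction is at its maximum μN and acts down the slope.
Perpendicular to incline: N = W cos 12° − P sin 18° = 792.3 − 147.1 = 645.2 N.
Along incline: P cos 18° − μN = W sin 12° → μ = −(W sin 12° − P cos 18°) / N = 0.4406.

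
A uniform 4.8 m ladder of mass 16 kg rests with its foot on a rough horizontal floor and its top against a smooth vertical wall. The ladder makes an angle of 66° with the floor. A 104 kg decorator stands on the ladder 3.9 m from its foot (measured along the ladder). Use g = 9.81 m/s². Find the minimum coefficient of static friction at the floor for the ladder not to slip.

μ_min ≈ 0.343

ΣF_y = 0: N_floor = 16×9.81 + 104×9.81 = 1177.2 N.
Torques about the foot: N_wall · 4.8 sin 66° = 16×9.81×2.4 cos 66° + 104×9.81×3.9 cos 66° → N_wall = 404.01 N.
ΣF_x = 0: f_floor = N_wall = 404.01 N.
μ_min = f_floor / N_floor = 404.01 / 1177.2 = 0.3432.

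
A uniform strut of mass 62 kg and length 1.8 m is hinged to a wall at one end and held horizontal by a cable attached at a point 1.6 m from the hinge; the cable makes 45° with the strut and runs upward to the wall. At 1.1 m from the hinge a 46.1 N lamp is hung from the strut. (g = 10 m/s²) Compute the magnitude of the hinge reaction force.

Take torques about the hinge: T sin 45° · 1.6 = 62×10×0.9 + 46.1×1.1 = 608.71 N·m.
So T = 608.71 / (0.7071 × 1.6) = 538.03 N.
ΣF_x = 0: H_x = T cos 45° = 380.44 N.
ΣF_y = 0: H_y = (62×10 + 46.1) − T sin 45° = 666.1 − 380.44 = 285.66 N.
|H| = √(H_x² + H_y²) = √((380.44)² + (285.66)²) = 475.75 N.

|H| ≈ 476 N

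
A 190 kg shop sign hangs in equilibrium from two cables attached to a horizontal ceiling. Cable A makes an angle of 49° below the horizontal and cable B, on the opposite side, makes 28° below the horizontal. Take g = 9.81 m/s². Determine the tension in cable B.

Weight W = 190 × 9.81 = 1864 N acts straight down.
Horizontal: T_A cos 49° = T_B cos 28°  →  T_A = 1.346 T_B.
Vertical: T_A sin 49° + T_B sin 28° = 1864.
Substituting the horizontal relation into the vertical equation gives 1.485 T_B = 1864, so T_B = 1255 N.

T_B ≈ 1250 N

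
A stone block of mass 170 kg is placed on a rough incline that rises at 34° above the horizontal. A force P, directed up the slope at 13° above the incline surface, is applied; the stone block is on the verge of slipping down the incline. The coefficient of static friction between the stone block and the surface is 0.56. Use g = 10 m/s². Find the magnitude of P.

On the verge of sliding down the incline, friction equals μN and acts up the slope.
Perpendicular: N + P sin 13° = W cos 34° = 1409 N.
Along incline: P cos 13° + μN = W sin 34° with W sin 34° = 950.6 N.
Solving the pair for P and N: P = 190.2 N, N = 1367 N (and f = μN = 765.3 N).

P ≈ 190 N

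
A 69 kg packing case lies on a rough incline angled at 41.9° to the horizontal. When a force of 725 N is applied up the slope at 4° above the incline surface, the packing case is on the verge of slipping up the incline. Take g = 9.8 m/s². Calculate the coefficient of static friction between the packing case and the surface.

On the verge of sliding up the incline, friction is at its maximum μN and acts down the slope.
Perpendicular to incline: N = W cos 41.9° − P sin 4° = 503.3 − 50.57 = 452.7 N.
Along incline: P cos 4° − μN = W sin 41.9° → μ = −(W sin 41.9° − P cos 4°) / N = 0.6.

μ ≈ 0.600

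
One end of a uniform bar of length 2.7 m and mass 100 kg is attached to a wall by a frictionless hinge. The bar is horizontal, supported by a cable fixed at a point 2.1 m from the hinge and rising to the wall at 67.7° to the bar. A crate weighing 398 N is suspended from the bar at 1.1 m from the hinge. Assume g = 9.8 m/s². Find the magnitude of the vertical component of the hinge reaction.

|H_y| ≈ 540 N

Take torques about the hinge: T sin 67.7° · 2.1 = 100×9.8×1.35 + 398×1.1 = 1760.8 N·m.
So T = 1760.8 / (0.9252 × 2.1) = 906.26 N.
ΣF_y = 0: H_y = (100×9.8 + 398) − T sin 67.7° = 1378 − 838.48 = 539.52 N.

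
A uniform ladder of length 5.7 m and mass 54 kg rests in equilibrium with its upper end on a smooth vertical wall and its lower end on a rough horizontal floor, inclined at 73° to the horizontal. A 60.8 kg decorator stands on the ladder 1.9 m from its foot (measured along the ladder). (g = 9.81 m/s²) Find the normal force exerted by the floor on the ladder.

ΣF_y = 0: N_floor = 54×9.81 + 60.8×9.81 = 1126.2 N.

N_floor ≈ 1130 N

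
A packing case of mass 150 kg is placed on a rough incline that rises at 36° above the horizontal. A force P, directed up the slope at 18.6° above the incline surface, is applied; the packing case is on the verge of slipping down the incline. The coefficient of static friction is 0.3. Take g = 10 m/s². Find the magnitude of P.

On the verge of sliding down the incline, friction equals μN and acts up the slope.
Perpendicular: N + P sin 18.6° = W cos 36° = 1214 N.
Along incline: P cos 18.6° + μN = W sin 36° with W sin 36° = 881.7 N.
Solving the pair for P and N: P = 607.5 N, N = 1020 N (and f = μN = 305.9 N).

P ≈ 607 N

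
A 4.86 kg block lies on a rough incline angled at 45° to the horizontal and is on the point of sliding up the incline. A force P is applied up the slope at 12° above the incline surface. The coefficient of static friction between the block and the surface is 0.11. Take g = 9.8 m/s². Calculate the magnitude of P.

P ≈ 37.3 N

On the verge of sliding up the incline, friction equals μN and acts down the slope.
Perpendicular: N + P sin 12° = W cos 45° = 33.68 N.
Along incline: P cos 12° = W sin 45° + μN  with W sin 45° = 33.68 N.
Solving the pair for P and N: P = 37.34 N, N = 25.91 N (and f = μN = 2.851 N).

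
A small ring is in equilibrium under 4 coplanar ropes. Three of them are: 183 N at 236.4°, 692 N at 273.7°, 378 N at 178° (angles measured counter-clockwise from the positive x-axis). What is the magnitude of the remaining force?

F ≈ 937 N

Sum the known components: ΣF_x = -434.4 N, ΣF_y = -829.8 N.
For equilibrium the remaining force must supply (−ΣF_x, −ΣF_y) = (434.4, 829.8) N.
Magnitude = √((434.4)² + (829.8)²) = 936.6 N; direction = atan2(829.8, 434.4) = 62.4°.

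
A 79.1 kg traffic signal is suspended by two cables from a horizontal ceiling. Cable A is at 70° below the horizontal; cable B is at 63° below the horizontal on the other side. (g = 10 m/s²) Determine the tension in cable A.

T_A ≈ 491 N

Weight W = 79.1 × 10 = 791 N acts straight down.
Horizontal: T_A cos 70° = T_B cos 63°  →  T_B = 0.7534 T_A.
Vertical: T_A sin 70° + T_B sin 63° = 791.
Substituting the horizontal relation into the vertical equation gives 1.611 T_A = 791, so T_A = 491 N.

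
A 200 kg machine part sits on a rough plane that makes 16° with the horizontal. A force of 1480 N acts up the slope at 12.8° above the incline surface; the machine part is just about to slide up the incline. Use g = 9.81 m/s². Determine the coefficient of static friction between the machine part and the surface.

On the verge of sliding up the incline, friction is at its maximum μN and acts down the slope.
Perpendicular to incline: N = W cos 16° − P sin 12.8° = 1886 − 327.9 = 1558 N.
Along incline: P cos 12.8° − μN = W sin 16° → μ = −(W sin 16° − P cos 12.8°) / N = 0.5792.

μ ≈ 0.579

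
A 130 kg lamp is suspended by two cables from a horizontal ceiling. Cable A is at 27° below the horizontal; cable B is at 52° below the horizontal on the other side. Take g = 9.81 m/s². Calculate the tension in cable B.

T_B ≈ 1160 N

Weight W = 130 × 9.81 = 1275 N acts straight down.
Horizontal: T_A cos 27° = T_B cos 52°  →  T_A = 0.691 T_B.
Vertical: T_A sin 27° + T_B sin 52° = 1275.
Substituting the horizontal relation into the vertical equation gives 1.102 T_B = 1275, so T_B = 1158 N.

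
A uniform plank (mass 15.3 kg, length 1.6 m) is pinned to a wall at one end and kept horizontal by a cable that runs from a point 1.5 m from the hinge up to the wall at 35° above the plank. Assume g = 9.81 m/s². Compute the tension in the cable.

Take torques about the hinge: T sin 35° · 1.5 = 15.3×9.81×0.8 = 120.07 N·m.
So T = 120.07 / (0.5736 × 1.5) = 139.56 N.

T ≈ 140 N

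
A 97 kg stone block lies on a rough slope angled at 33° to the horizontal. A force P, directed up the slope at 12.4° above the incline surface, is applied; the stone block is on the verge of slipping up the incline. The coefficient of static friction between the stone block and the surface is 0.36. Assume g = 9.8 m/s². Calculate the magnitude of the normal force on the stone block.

N ≈ 633 N

On the verge of sliding up the incline, friction equals μN and acts down the slope.
Perpendicular: N + P sin 12.4° = W cos 33° = 797.2 N.
Along incline: P cos 12.4° = W sin 33° + μN  with W sin 33° = 517.7 N.
Solving the pair for P and N: P = 763.5 N, N = 633.3 N (and f = μN = 228 N).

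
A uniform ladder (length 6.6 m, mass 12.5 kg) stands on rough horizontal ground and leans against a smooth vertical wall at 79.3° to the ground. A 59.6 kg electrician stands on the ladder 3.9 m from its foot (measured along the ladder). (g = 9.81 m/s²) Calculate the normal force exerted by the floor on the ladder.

ΣF_y = 0: N_floor = 12.5×9.81 + 59.6×9.81 = 707.3 N.

N_floor ≈ 707 N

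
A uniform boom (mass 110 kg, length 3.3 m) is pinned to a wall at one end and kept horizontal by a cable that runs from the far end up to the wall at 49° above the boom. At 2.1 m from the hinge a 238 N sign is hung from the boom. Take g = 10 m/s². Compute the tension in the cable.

Take torques about the hinge: T sin 49° · 3.3 = 110×10×1.65 + 238×2.1 = 2314.8 N·m.
So T = 2314.8 / (0.7547 × 3.3) = 929.44 N.

T ≈ 929 N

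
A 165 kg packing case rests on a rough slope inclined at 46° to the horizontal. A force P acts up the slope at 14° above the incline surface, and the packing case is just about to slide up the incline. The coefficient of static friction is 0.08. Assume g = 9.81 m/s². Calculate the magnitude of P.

P ≈ 1270 N

On the verge of sliding up the incline, friction equals μN and acts down the slope.
Perpendicular: N + P sin 14° = W cos 46° = 1124 N.
Along incline: P cos 14° = W sin 46° + μN  with W sin 46° = 1164 N.
Solving the pair for P and N: P = 1267 N, N = 817.8 N (and f = μN = 65.42 N).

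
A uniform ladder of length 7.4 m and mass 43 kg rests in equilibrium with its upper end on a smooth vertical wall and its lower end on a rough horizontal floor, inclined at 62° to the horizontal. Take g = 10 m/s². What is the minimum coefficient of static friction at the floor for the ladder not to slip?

ΣF_y = 0: N_floor = 43×10 = 430 N.
Torques about the foot: N_wall · 7.4 sin 62° = 43×10×3.7 cos 62° → N_wall = 114.32 N.
ΣF_x = 0: f_floor = N_wall = 114.32 N.
μ_min = f_floor / N_floor = 114.32 / 430 = 0.2659.

μ_min ≈ 0.266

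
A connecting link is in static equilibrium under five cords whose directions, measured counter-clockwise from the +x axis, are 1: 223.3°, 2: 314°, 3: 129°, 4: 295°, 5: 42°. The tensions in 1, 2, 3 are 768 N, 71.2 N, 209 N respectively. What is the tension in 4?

T_4 ≈ 126 N

Resolve: ΣF_x = 768 cos 223.3° + 71.2 cos 314° + 209 cos 129° + T_4 cos 295° + T_5 cos 42° = 0.
        ΣF_y = 768 sin 223.3° + 71.2 sin 314° + 209 sin 129° + T_4 sin 295° + T_5 sin 42° = 0.
The known terms sum to (-641, -415.5) N, so 0.4226 T_4 + 0.7431 T_5 = 641 and -0.9063 T_4 + 0.6691 T_5 = 415.5.
Solving simultaneously: T_4 = 125.6 N, T_5 = 791.1 N.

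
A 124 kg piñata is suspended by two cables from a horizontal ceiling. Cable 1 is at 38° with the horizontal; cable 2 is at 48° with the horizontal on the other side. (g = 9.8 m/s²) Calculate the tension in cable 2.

Weight W = 124 × 9.8 = 1215 N acts straight down.
Horizontal: T_1 cos 38° = T_2 cos 48°  →  T_1 = 0.8491 T_2.
Vertical: T_1 sin 38° + T_2 sin 48° = 1215.
Substituting the horizontal relation into the vertical equation gives 1.266 T_2 = 1215, so T_2 = 959.9 N.

T_2 ≈ 960 N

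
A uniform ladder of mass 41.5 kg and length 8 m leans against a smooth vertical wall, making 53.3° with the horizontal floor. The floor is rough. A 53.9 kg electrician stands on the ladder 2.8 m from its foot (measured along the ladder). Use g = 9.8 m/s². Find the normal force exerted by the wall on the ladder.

Torques about the foot: N_wall · 8 sin 53.3° = 41.5×9.8×4 cos 53.3° + 53.9×9.8×2.8 cos 53.3° → N_wall = 289.38 N.

N_wall ≈ 289 N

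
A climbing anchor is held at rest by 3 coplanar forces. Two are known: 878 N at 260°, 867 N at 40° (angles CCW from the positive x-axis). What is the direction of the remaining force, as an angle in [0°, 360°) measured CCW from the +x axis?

Sum the known components: ΣF_x = 511.7 N, ΣF_y = -307.4 N.
For equilibrium the remaining force must supply (−ΣF_x, −ΣF_y) = (-511.7, 307.4) N.
Magnitude = √((-511.7)² + (307.4)²) = 596.9 N; direction = atan2(307.4, -511.7) = 149.0°.

θ ≈ 149°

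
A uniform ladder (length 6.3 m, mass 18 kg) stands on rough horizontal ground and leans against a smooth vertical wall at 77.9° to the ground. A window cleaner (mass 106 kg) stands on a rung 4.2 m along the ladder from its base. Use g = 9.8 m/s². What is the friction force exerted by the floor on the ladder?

Torques about the foot: N_wall · 6.3 sin 77.9° = 18×9.8×3.15 cos 77.9° + 106×9.8×4.2 cos 77.9° → N_wall = 167.37 N.
ΣF_x = 0: f_floor = N_wall = 167.37 N.

f ≈ 167 N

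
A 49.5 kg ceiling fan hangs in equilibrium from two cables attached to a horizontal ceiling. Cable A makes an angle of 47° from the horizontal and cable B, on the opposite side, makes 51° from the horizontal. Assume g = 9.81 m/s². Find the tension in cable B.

Weight W = 49.5 × 9.81 = 485.6 N acts straight down.
Horizontal: T_A cos 47° = T_B cos 51°  →  T_A = 0.9228 T_B.
Vertical: T_A sin 47° + T_B sin 51° = 485.6.
Substituting the horizontal relation into the vertical equation gives 1.452 T_B = 485.6, so T_B = 334.4 N.

T_B ≈ 334 N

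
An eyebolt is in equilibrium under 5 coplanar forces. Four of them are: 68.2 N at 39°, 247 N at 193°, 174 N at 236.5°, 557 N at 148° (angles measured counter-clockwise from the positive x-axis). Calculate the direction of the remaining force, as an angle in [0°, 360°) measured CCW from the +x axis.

Sum the known components: ΣF_x = -756.1 N, ΣF_y = 137.4 N.
For equilibrium the remaining force must supply (−ΣF_x, −ΣF_y) = (756.1, -137.4) N.
Magnitude = √((756.1)² + (-137.4)²) = 768.5 N; direction = atan2(-137.4, 756.1) = 349.7°.

θ ≈ 350°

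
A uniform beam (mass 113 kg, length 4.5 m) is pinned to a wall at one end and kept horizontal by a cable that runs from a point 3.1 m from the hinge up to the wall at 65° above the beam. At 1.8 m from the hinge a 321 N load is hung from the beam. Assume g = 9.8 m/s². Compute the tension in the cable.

T ≈ 1090 N

Take torques about the hinge: T sin 65° · 3.1 = 113×9.8×2.25 + 321×1.8 = 3069.5 N·m.
So T = 3069.5 / (0.9063 × 3.1) = 1092.5 N.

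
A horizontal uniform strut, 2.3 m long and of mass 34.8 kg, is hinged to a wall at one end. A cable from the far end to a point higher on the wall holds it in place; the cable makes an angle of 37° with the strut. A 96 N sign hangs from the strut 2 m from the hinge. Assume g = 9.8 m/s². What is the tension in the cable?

T ≈ 422 N

Take torques about the hinge: T sin 37° · 2.3 = 34.8×9.8×1.15 + 96×2 = 584.2 N·m.
So T = 584.2 / (0.6018 × 2.3) = 422.05 N.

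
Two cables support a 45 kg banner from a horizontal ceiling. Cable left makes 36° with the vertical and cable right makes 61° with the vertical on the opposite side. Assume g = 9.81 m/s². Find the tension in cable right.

T_right ≈ 261 N

Angles from the horizontal: cable left is 90° − 36° = 54°, cable right is 90° − 61° = 29°.
Weight W = 45 × 9.81 = 441.5 N acts straight down.
Horizontal: T_left cos 54° = T_right cos 29°  →  T_left = 1.488 T_right.
Vertical: T_left sin 54° + T_right sin 29° = 441.5.
Substituting the horizontal relation into the vertical equation gives 1.689 T_right = 441.5, so T_right = 261.4 N.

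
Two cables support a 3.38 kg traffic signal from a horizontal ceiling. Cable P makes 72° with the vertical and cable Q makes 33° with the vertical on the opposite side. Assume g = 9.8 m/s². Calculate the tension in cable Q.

T_Q ≈ 32.6 N

Angles from the horizontal: cable P is 90° − 72° = 18°, cable Q is 90° − 33° = 57°.
Weight W = 3.38 × 9.8 = 33.12 N acts straight down.
Horizontal: T_P cos 18° = T_Q cos 57°  →  T_P = 0.5727 T_Q.
Vertical: T_P sin 18° + T_Q sin 57° = 33.12.
Substituting the horizontal relation into the vertical equation gives 1.016 T_Q = 33.12, so T_Q = 32.61 N.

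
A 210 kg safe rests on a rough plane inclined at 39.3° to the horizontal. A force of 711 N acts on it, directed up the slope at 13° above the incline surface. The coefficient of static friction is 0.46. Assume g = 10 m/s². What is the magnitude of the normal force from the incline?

N ≈ 1470 N

Axes along / perpendicular to the incline. W sin 39.3° = 1330 N down-slope; W cos 39.3° = 1625 N into the surface.
Perpendicular: N = W cos 39.3° − P sin 13° = 1625 − 159.9 = 1465 N.
Along incline: P cos 13° + f = W sin 39.3° (friction acts up-slope) → f = 1330 − 692.8 = 637.3 N.
|f| = 637.3 N ≤ μN = 674 N, so the safe is indeed static.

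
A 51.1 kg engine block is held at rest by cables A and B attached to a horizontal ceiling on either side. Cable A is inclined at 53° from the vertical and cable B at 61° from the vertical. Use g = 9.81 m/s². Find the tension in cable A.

T_A ≈ 480 N

Angles from the horizontal: cable A is 90° − 53° = 37°, cable B is 90° − 61° = 29°.
Weight W = 51.1 × 9.81 = 501.3 N acts straight down.
Horizontal: T_A cos 37° = T_B cos 29°  →  T_B = 0.9131 T_A.
Vertical: T_A sin 37° + T_B sin 29° = 501.3.
Substituting the horizontal relation into the vertical equation gives 1.045 T_A = 501.3, so T_A = 479.9 N.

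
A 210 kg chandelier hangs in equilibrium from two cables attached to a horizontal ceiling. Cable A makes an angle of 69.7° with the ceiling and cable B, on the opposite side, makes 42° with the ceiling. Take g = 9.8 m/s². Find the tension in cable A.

T_A ≈ 1650 N

Weight W = 210 × 9.8 = 2058 N acts straight down.
Horizontal: T_A cos 69.7° = T_B cos 42°  →  T_B = 0.4668 T_A.
Vertical: T_A sin 69.7° + T_B sin 42° = 2058.
Substituting the horizontal relation into the vertical equation gives 1.25 T_A = 2058, so T_A = 1646 N.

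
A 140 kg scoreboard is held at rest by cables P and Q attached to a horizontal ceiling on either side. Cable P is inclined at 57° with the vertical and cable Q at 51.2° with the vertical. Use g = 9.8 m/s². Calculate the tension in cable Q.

T_Q ≈ 1210 N

Angles from the horizontal: cable P is 90° − 57° = 33°, cable Q is 90° − 51.2° = 38.8°.
Weight W = 140 × 9.8 = 1372 N acts straight down.
Horizontal: T_P cos 33° = T_Q cos 38.8°  →  T_P = 0.9293 T_Q.
Vertical: T_P sin 33° + T_Q sin 38.8° = 1372.
Substituting the horizontal relation into the vertical equation gives 1.133 T_Q = 1372, so T_Q = 1211 N.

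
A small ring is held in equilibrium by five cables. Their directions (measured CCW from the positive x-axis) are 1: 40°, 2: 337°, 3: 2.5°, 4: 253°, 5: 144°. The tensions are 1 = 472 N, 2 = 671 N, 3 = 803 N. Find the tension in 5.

T_5 ≈ 1780 N

Resolve: ΣF_x = 472 cos 40° + 671 cos 337° + 803 cos 2.5° + T_4 cos 253° + T_5 cos 144° = 0.
        ΣF_y = 472 sin 40° + 671 sin 337° + 803 sin 2.5° + T_4 sin 253° + T_5 sin 144° = 0.
The known terms sum to (1781, 76.24) N, so -0.2924 T_4 − 0.8090 T_5 = -1781 and -0.9563 T_4 + 0.5878 T_5 = -76.24.
Solving simultaneously: T_4 = 1173 N, T_5 = 1778 N.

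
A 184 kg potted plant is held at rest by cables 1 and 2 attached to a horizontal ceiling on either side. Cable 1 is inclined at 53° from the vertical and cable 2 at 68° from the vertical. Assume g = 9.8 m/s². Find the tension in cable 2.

T_2 ≈ 1680 N

Angles from the horizontal: cable 1 is 90° − 53° = 37°, cable 2 is 90° − 68° = 22°.
Weight W = 184 × 9.8 = 1803 N acts straight down.
Horizontal: T_1 cos 37° = T_2 cos 22°  →  T_1 = 1.161 T_2.
Vertical: T_1 sin 37° + T_2 sin 22° = 1803.
Substituting the horizontal relation into the vertical equation gives 1.073 T_2 = 1803, so T_2 = 1680 N.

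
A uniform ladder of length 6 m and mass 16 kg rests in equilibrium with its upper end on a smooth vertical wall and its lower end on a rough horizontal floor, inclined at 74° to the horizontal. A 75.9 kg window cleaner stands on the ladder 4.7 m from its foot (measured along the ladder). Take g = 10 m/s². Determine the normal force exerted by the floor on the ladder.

N_floor ≈ 919 N

ΣF_y = 0: N_floor = 16×10 + 75.9×10 = 919 N.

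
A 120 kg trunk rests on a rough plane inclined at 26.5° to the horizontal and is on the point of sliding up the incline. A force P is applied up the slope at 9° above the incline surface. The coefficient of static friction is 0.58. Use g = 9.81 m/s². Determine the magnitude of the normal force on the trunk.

N ≈ 889 N

On the verge of sliding up the incline, friction equals μN and acts down the slope.
Perpendicular: N + P sin 9° = W cos 26.5° = 1054 N.
Along incline: P cos 9° = W sin 26.5° + μN  with W sin 26.5° = 525.3 N.
Solving the pair for P and N: P = 1054 N, N = 888.7 N (and f = μN = 515.4 N).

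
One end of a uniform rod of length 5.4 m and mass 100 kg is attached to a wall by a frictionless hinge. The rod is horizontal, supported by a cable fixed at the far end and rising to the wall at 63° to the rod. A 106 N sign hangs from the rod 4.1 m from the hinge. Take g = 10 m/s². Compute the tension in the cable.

T ≈ 651 N

Take torques about the hinge: T sin 63° · 5.4 = 100×10×2.7 + 106×4.1 = 3134.6 N·m.
So T = 3134.6 / (0.8910 × 5.4) = 651.49 N.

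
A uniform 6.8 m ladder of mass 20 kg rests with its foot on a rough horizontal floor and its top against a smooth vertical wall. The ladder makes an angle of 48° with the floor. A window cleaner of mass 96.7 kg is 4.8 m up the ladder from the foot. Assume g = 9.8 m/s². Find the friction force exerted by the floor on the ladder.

f ≈ 691 N

Torques about the foot: N_wall · 6.8 sin 48° = 20×9.8×3.4 cos 48° + 96.7×9.8×4.8 cos 48° → N_wall = 690.55 N.
ΣF_x = 0: f_floor = N_wall = 690.55 N.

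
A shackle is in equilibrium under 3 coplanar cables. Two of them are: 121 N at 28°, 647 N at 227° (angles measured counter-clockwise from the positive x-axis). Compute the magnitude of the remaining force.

F ≈ 534 N

Sum the known components: ΣF_x = -334.4 N, ΣF_y = -416.4 N.
For equilibrium the remaining force must supply (−ΣF_x, −ΣF_y) = (334.4, 416.4) N.
Magnitude = √((334.4)² + (416.4)²) = 534 N; direction = atan2(416.4, 334.4) = 51.2°.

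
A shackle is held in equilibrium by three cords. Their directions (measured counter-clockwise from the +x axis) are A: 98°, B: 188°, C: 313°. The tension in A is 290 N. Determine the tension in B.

T_B ≈ 203 N

Resolve: ΣF_x = 290 cos 98° + T_B cos 188° + T_C cos 313° = 0.
        ΣF_y = 290 sin 98° + T_B sin 188° + T_C sin 313° = 0.
The known terms sum to (-40.36, 287.2) N, so -0.9903 T_B + 0.6820 T_C = 40.36 and -0.1392 T_B − 0.7314 T_C = -287.2.
Solving simultaneously: T_B = 203.1 N, T_C = 354 N.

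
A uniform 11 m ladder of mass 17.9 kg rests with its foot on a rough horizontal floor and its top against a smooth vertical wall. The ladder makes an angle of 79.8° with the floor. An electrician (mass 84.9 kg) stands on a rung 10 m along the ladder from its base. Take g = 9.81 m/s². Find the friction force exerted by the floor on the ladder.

f ≈ 152 N

Torques about the foot: N_wall · 11 sin 79.8° = 17.9×9.81×5.5 cos 79.8° + 84.9×9.81×10 cos 79.8° → N_wall = 152.03 N.
ΣF_x = 0: f_floor = N_wall = 152.03 N.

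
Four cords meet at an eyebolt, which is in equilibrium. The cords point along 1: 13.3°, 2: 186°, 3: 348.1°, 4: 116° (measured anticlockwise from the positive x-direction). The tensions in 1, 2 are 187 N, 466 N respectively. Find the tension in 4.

Resolve: ΣF_x = 187 cos 13.3° + 466 cos 186° + T_3 cos 348.1° + T_4 cos 116° = 0.
        ΣF_y = 187 sin 13.3° + 466 sin 186° + T_3 sin 348.1° + T_4 sin 116° = 0.
The known terms sum to (-281.5, -5.691) N, so 0.9785 T_3 − 0.4384 T_4 = 281.5 and -0.2062 T_3 + 0.8988 T_4 = 5.691.
Solving simultaneously: T_3 = 323.8 N, T_4 = 80.61 N.

T_4 ≈ 80.6 N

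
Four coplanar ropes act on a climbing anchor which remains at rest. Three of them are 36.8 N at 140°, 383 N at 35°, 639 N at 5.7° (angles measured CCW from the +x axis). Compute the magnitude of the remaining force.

Sum the known components: ΣF_x = 921.4 N, ΣF_y = 306.8 N.
For equilibrium the remaining force must supply (−ΣF_x, −ΣF_y) = (-921.4, -306.8) N.
Magnitude = √((-921.4)² + (-306.8)²) = 971.1 N; direction = atan2(-306.8, -921.4) = 198.4°.

F ≈ 971 N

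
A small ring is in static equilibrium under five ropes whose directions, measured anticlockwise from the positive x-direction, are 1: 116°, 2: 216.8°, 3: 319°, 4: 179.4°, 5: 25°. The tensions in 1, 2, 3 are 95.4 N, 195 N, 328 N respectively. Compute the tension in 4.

T_4 ≈ 565 N

Resolve: ΣF_x = 95.4 cos 116° + 195 cos 216.8° + 328 cos 319° + T_4 cos 179.4° + T_5 cos 25° = 0.
        ΣF_y = 95.4 sin 116° + 195 sin 216.8° + 328 sin 319° + T_4 sin 179.4° + T_5 sin 25° = 0.
The known terms sum to (49.58, -246.3) N, so -0.9999 T_4 + 0.9063 T_5 = -49.58 and 0.0105 T_4 + 0.4226 T_5 = 246.3.
Solving simultaneously: T_4 = 565 N, T_5 = 568.7 N.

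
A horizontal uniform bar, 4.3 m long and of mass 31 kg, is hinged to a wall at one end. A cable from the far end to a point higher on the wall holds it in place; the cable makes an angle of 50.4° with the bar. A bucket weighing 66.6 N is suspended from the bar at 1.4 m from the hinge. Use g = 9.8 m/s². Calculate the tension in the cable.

T ≈ 225 N

Take torques about the hinge: T sin 50.4° · 4.3 = 31×9.8×2.15 + 66.6×1.4 = 746.41 N·m.
So T = 746.41 / (0.7705 × 4.3) = 225.28 N.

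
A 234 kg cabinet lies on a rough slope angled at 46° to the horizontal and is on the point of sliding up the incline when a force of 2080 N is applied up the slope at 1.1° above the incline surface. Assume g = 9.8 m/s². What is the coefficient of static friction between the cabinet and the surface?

On the verge of sliding up the incline, friction is at its maximum μN and acts down the slope.
Perpendicular to incline: N = W cos 46° − P sin 1.1° = 1593 − 39.93 = 1553 N.
Along incline: P cos 1.1° − μN = W sin 46° → μ = −(W sin 46° − P cos 1.1°) / N = 0.2769.

μ ≈ 0.277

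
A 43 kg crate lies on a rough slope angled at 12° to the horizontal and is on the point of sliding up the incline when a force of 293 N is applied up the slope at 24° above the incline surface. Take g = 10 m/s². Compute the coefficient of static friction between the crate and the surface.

μ ≈ 0.591

On the verge of sliding up the incline, friction is at its maximum μN and acts down the slope.
Perpendicular to incline: N = W cos 12° − P sin 24° = 420.6 − 119.2 = 301.4 N.
Along incline: P cos 24° − μN = W sin 12° → μ = −(W sin 12° − P cos 24°) / N = 0.5914.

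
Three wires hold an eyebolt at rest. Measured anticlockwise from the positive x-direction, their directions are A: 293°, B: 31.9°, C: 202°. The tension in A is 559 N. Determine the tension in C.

Resolve: ΣF_x = 559 cos 293° + T_B cos 31.9° + T_C cos 202° = 0.
        ΣF_y = 559 sin 293° + T_B sin 31.9° + T_C sin 202° = 0.
The known terms sum to (218.4, -514.6) N, so 0.8490 T_B − 0.9272 T_C = -218.4 and 0.5284 T_B − 0.3746 T_C = 514.6.
Solving simultaneously: T_B = 3251 N, T_C = 3212 N.

T_C ≈ 3210 N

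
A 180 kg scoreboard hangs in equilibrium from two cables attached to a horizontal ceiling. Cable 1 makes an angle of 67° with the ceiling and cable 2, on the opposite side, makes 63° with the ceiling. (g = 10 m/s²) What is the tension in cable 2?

Weight W = 180 × 10 = 1800 N acts straight down.
Horizontal: T_1 cos 67° = T_2 cos 63°  →  T_1 = 1.162 T_2.
Vertical: T_1 sin 67° + T_2 sin 63° = 1800.
Substituting the horizontal relation into the vertical equation gives 1.961 T_2 = 1800, so T_2 = 918.1 N.

T_2 ≈ 918 N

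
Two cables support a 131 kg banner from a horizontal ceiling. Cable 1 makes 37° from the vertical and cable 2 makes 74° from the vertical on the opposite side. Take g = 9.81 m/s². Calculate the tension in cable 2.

Angles from the horizontal: cable 1 is 90° − 37° = 53°, cable 2 is 90° − 74° = 16°.
Weight W = 131 × 9.81 = 1285 N acts straight down.
Horizontal: T_1 cos 53° = T_2 cos 16°  →  T_1 = 1.597 T_2.
Vertical: T_1 sin 53° + T_2 sin 16° = 1285.
Substituting the horizontal relation into the vertical equation gives 1.551 T_2 = 1285, so T_2 = 828.4 N.

T_2 ≈ 828 N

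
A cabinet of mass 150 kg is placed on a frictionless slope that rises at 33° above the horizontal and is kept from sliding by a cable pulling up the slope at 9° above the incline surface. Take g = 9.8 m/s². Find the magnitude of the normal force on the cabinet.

Take axes along and perpendicular to the incline. Weight components: W sin 33° = 800.6 N down-slope, W cos 33° = 1233 N into the surface.
Along incline: T cos 9° = W sin 33° → T = 810.6 N.
Perpendicular: N = W cos 33° − T sin 9° = 1106 N.

N ≈ 1110 N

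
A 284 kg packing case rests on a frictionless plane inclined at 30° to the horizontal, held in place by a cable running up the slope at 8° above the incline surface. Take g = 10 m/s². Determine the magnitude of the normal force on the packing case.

N ≈ 2260 N

Take axes along and perpendicular to the incline. Weight components: W sin 30° = 1420 N down-slope, W cos 30° = 2460 N into the surface.
Along incline: T cos 8° = W sin 30° → T = 1434 N.
Perpendicular: N = W cos 30° − T sin 8° = 2260 N.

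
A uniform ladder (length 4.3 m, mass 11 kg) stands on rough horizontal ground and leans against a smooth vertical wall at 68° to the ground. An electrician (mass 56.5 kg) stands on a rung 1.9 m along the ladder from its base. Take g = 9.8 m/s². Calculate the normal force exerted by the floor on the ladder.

ΣF_y = 0: N_floor = 11×9.8 + 56.5×9.8 = 661.5 N.

N_floor ≈ 662 N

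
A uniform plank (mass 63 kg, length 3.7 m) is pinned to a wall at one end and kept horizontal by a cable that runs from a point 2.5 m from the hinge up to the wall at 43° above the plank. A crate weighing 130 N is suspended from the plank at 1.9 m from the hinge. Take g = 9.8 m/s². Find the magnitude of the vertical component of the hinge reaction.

Take torques about the hinge: T sin 43° · 2.5 = 63×9.8×1.85 + 130×1.9 = 1389.2 N·m.
So T = 1389.2 / (0.6820 × 2.5) = 814.78 N.
ΣF_y = 0: H_y = (63×9.8 + 130) − T sin 43° = 747.4 − 555.68 = 191.72 N.

|H_y| ≈ 192 N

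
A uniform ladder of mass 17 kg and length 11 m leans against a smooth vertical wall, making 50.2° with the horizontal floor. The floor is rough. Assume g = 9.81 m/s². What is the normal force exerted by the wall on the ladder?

Torques about the foot: N_wall · 11 sin 50.2° = 17×9.81×5.5 cos 50.2° → N_wall = 69.474 N.

N_wall ≈ 69.5 N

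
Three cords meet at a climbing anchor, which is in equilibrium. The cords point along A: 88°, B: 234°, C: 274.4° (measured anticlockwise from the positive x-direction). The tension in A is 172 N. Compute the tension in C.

T_C ≈ 148 N

Resolve: ΣF_x = 172 cos 88° + T_B cos 234° + T_C cos 274.4° = 0.
        ΣF_y = 172 sin 88° + T_B sin 234° + T_C sin 274.4° = 0.
The known terms sum to (6.003, 171.9) N, so -0.5878 T_B + 0.0767 T_C = -6.003 and -0.8090 T_B − 0.9971 T_C = -171.9.
Solving simultaneously: T_B = 29.58 N, T_C = 148.4 N.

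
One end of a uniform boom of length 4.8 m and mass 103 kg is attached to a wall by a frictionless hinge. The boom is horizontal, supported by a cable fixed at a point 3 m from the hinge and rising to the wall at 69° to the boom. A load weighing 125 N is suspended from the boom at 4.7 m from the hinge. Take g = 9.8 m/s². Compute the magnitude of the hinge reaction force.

|H| ≈ 407 N

Take torques about the hinge: T sin 69° · 3 = 103×9.8×2.4 + 125×4.7 = 3010.1 N·m.
So T = 3010.1 / (0.9336 × 3) = 1074.7 N.
ΣF_x = 0: H_x = T cos 69° = 385.15 N.
ΣF_y = 0: H_y = (103×9.8 + 125) − T sin 69° = 1134.4 − 1003.4 = 131.05 N.
|H| = √(H_x² + H_y²) = √((385.15)² + (131.05)²) = 406.84 N.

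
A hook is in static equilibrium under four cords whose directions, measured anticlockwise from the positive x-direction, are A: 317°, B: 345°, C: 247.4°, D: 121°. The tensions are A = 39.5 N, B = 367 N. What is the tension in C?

T_C ≈ 330 N

Resolve: ΣF_x = 39.5 cos 317° + 367 cos 345° + T_C cos 247.4° + T_D cos 121° = 0.
        ΣF_y = 39.5 sin 317° + 367 sin 345° + T_C sin 247.4° + T_D sin 121° = 0.
The known terms sum to (383.4, -121.9) N, so -0.3843 T_C − 0.5150 T_D = -383.4 and -0.9232 T_C + 0.8572 T_D = 121.9.
Solving simultaneously: T_C = 330.3 N, T_D = 498 N.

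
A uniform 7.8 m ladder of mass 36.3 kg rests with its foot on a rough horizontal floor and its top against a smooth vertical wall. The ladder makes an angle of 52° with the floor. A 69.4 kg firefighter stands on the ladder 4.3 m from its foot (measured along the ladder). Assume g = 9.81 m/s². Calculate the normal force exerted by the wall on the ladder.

N_wall ≈ 432 N

Torques about the foot: N_wall · 7.8 sin 52° = 36.3×9.81×3.9 cos 52° + 69.4×9.81×4.3 cos 52° → N_wall = 432.34 N.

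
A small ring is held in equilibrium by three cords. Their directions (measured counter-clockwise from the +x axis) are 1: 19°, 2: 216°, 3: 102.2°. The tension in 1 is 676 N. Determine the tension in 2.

Resolve: ΣF_x = 676 cos 19° + T_2 cos 216° + T_3 cos 102.2° = 0.
        ΣF_y = 676 sin 19° + T_2 sin 216° + T_3 sin 102.2° = 0.
The known terms sum to (639.2, 220.1) N, so -0.8090 T_2 − 0.2113 T_3 = -639.2 and -0.5878 T_2 + 0.9774 T_3 = -220.1.
Solving simultaneously: T_2 = 733.6 N, T_3 = 216 N.

T_2 ≈ 734 N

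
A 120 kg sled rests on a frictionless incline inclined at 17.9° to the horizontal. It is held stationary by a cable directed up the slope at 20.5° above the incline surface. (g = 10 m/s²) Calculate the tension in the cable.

T ≈ 394 N

Take axes along and perpendicular to the incline. Weight components: W sin 17.9° = 368.8 N down-slope, W cos 17.9° = 1142 N into the surface.
Along incline: T cos 20.5° = W sin 17.9° → T = 393.8 N.
Perpendicular: N = W cos 17.9° − T sin 20.5° = 1004 N.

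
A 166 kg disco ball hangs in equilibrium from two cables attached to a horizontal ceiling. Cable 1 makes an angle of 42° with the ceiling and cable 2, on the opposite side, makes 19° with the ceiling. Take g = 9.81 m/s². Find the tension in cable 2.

Weight W = 166 × 9.81 = 1628 N acts straight down.
Horizontal: T_1 cos 42° = T_2 cos 19°  →  T_1 = 1.272 T_2.
Vertical: T_1 sin 42° + T_2 sin 19° = 1628.
Substituting the horizontal relation into the vertical equation gives 1.177 T_2 = 1628, so T_2 = 1384 N.

T_2 ≈ 1380 N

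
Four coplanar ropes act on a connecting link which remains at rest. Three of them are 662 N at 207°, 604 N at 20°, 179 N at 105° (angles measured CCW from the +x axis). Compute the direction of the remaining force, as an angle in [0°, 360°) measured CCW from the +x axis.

θ ≈ 311°

Sum the known components: ΣF_x = -68.6 N, ΣF_y = 78.94 N.
For equilibrium the remaining force must supply (−ΣF_x, −ΣF_y) = (68.6, -78.94) N.
Magnitude = √((68.6)² + (-78.94)²) = 104.6 N; direction = atan2(-78.94, 68.6) = 311.0°.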